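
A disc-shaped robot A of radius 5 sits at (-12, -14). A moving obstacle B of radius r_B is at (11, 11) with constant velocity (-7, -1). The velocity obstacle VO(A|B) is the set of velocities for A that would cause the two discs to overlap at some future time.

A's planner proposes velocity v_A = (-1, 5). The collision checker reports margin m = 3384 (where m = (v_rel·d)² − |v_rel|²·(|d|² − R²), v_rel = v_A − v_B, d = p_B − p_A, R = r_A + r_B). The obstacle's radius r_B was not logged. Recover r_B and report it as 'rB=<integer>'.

m = 3384
d = (23, 25);  v_rel = (6, 6),  |v_rel|² = 72
v_rel×d = (6)·(25) − (6)·(23) = 12
since m = R²·72 − 12²:  R² = (144 + 3384) / 72 = 49
R = √49 = 7  ⇒  r_B = 7 − 5 = 2

rB=2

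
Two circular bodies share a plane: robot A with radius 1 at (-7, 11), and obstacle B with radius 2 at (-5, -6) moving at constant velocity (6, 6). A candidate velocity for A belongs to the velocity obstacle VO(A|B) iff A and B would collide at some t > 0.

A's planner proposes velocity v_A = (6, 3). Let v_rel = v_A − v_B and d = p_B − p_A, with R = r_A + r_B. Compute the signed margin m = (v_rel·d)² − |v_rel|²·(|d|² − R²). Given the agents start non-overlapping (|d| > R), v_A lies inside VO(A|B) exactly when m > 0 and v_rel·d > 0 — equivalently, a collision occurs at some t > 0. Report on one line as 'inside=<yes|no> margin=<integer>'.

d = (2, -17),  |d|² = 293;  R = 1+2 = 3,  c = 293−3² = 284
v_rel = (0, -3),  |v_rel|² = 9;  v_rel·d = (0)·(2) + (-3)·(-17) = 51
9·t² − 102·t + 284 = 0  ⇒  m = 51² − 9·284 = 45
m = 45 > 0,  v_rel·d = 51 > 0  ⇒  inside

inside=yes margin=45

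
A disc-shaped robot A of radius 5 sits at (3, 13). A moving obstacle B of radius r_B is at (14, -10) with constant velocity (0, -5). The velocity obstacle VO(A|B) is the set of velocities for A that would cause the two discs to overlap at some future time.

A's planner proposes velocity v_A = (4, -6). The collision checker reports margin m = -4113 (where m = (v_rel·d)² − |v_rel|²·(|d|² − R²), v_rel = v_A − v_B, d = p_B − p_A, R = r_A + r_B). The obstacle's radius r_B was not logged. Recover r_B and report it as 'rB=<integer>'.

m = -4113
d = (11, -23);  v_rel = (4, -1),  |v_rel|² = 17
v_rel×d = (4)·(-23) − (-1)·(11) = -81
since m = R²·17 − (-81)²:  R² = (6561 + -4113) / 17 = 144
R = √144 = 12  ⇒  r_B = 12 − 5 = 7

rB=7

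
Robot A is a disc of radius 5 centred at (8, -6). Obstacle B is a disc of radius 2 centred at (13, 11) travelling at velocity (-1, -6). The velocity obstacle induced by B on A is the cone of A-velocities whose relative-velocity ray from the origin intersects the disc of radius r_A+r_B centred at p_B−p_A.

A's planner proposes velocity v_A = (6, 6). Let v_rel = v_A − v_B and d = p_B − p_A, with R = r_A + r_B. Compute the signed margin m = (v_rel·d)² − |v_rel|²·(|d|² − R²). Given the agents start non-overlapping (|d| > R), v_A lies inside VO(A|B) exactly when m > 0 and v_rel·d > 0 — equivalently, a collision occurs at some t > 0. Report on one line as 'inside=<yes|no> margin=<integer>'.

d = (5, 17),  |d|² = 314;  R = 5+2 = 7,  c = 314−7² = 265
v_rel = (7, 12),  |v_rel|² = 193;  v_rel·d = (7)·(5) + (12)·(17) = 239
193·t² − 478·t + 265 = 0  ⇒  m = 239² − 193·265 = 5976
m = 5976 > 0,  v_rel·d = 239 > 0  ⇒  inside

inside=yes margin=5976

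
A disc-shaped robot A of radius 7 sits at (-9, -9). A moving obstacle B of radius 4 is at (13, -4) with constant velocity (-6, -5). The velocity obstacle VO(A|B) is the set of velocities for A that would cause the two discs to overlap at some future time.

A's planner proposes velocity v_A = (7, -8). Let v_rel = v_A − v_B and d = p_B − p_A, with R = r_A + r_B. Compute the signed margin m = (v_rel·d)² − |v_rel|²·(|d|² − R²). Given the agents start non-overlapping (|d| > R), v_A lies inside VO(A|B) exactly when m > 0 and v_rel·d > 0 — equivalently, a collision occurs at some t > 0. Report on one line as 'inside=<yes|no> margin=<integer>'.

d = (22, 5),  |d|² = 509;  R = 7+4 = 11,  c = 509−11² = 388
v_rel = (13, -3),  |v_rel|² = 178;  v_rel·d = (13)·(22) + (-3)·(5) = 271
178·t² − 542·t + 388 = 0  ⇒  m = 271² − 178·388 = 4377
m = 4377 > 0,  v_rel·d = 271 > 0  ⇒  inside

inside=yes margin=4377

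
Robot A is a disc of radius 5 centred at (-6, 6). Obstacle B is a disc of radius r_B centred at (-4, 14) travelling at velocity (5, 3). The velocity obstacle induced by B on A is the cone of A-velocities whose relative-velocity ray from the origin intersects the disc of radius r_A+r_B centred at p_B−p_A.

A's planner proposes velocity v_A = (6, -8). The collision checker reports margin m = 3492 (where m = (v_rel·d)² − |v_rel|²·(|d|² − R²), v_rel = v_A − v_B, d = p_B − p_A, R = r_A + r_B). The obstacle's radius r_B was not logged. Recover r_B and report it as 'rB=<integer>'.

m = 3492
d = (2, 8);  v_rel = (1, -11),  |v_rel|² = 122
v_rel×d = (1)·(8) − (-11)·(2) = 30
since m = R²·122 − 30²:  R² = (900 + 3492) / 122 = 36
R = √36 = 6  ⇒  r_B = 6 − 5 = 1

rB=1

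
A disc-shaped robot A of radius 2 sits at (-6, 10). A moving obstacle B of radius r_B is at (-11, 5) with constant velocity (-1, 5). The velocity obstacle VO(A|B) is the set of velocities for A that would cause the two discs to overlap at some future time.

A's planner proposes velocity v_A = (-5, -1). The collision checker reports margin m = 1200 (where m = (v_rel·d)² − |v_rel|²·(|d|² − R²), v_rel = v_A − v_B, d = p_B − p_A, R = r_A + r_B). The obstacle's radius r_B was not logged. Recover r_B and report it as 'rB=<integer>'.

m = 1200
d = (-5, -5);  v_rel = (-4, -6),  |v_rel|² = 52
v_rel×d = (-4)·(-5) − (-6)·(-5) = -10
since m = R²·52 − (-10)²:  R² = (100 + 1200) / 52 = 25
R = √25 = 5  ⇒  r_B = 5 − 2 = 3

rB=3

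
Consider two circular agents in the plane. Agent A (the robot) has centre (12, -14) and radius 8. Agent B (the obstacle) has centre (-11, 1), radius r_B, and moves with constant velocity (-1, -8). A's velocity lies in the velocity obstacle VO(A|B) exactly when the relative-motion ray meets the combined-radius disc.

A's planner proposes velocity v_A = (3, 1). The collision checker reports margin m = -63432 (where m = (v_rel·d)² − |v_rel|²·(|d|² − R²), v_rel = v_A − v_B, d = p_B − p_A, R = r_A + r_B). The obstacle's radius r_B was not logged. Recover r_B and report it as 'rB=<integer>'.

m = -63432
d = (-23, 15);  v_rel = (4, 9),  |v_rel|² = 97
v_rel×d = (4)·(15) − (9)·(-23) = 267
since m = R²·97 − 267²:  R² = (71289 + -63432) / 97 = 81
R = √81 = 9  ⇒  r_B = 9 − 8 = 1

rB=1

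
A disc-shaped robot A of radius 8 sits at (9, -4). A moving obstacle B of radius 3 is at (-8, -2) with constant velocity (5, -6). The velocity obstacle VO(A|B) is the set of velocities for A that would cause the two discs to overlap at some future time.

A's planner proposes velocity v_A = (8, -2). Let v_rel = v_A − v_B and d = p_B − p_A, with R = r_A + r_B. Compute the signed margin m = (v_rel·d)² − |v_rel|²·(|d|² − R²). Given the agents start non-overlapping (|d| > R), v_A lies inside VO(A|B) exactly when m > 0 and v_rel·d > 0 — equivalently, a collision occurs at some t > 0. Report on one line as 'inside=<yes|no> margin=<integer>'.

d = (-17, 2),  |d|² = 293;  R = 8+3 = 11,  c = 293−11² = 172
v_rel = (3, 4),  |v_rel|² = 25;  v_rel·d = (3)·(-17) + (4)·(2) = -43
25·t² + 86·t + 172 = 0  ⇒  m = (-43)² − 25·172 = -2451
m = -2451 < 0,  v_rel·d = -43 < 0  ⇒  outside

inside=no margin=-2451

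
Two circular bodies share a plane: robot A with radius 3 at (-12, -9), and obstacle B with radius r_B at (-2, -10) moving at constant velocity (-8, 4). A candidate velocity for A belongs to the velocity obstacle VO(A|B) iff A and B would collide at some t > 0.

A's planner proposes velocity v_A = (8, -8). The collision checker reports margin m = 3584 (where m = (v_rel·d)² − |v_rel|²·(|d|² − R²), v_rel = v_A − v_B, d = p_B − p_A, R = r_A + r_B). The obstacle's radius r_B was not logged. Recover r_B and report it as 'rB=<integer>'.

m = 3584
d = (10, -1);  v_rel = (16, -12),  |v_rel|² = 400
v_rel×d = (16)·(-1) − (-12)·(10) = 104
since m = R²·400 − 104²:  R² = (10816 + 3584) / 400 = 36
R = √36 = 6  ⇒  r_B = 6 − 3 = 3

rB=3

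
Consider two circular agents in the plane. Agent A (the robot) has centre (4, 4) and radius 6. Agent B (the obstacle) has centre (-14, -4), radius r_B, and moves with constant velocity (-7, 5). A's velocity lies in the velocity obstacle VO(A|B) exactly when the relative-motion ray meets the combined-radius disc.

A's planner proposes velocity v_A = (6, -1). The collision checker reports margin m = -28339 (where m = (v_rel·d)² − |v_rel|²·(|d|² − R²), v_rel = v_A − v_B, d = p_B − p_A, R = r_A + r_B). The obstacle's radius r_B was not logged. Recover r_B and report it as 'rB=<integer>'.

m = -28339
d = (-18, -8);  v_rel = (13, -6),  |v_rel|² = 205
v_rel×d = (13)·(-8) − (-6)·(-18) = -212
since m = R²·205 − (-212)²:  R² = (44944 + -28339) / 205 = 81
R = √81 = 9  ⇒  r_B = 9 − 6 = 3

rB=3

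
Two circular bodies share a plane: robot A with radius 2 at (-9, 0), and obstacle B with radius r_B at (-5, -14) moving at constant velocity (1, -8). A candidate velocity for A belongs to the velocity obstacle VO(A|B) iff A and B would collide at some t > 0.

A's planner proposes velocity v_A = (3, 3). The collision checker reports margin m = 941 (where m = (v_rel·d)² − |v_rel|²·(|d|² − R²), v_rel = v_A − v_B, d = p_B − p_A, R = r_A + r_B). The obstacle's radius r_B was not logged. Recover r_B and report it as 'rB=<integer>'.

m = 941
d = (4, -14);  v_rel = (2, 11),  |v_rel|² = 125
v_rel×d = (2)·(-14) − (11)·(4) = -72
since m = R²·125 − (-72)²:  R² = (5184 + 941) / 125 = 49
R = √49 = 7  ⇒  r_B = 7 − 2 = 5

rB=5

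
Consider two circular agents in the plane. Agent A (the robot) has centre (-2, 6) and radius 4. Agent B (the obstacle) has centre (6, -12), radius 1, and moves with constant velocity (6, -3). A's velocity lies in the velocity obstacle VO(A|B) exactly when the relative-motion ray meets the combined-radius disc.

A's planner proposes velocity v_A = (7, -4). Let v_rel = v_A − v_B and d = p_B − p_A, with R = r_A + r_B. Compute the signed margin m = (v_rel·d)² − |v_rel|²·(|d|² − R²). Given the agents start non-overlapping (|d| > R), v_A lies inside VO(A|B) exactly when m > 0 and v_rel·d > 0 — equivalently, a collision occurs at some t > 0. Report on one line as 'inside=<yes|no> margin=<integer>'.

d = (8, -18),  |d|² = 388;  R = 4+1 = 5,  c = 388−5² = 363
v_rel = (1, -1),  |v_rel|² = 2;  v_rel·d = (1)·(8) + (-1)·(-18) = 26
2·t² − 52·t + 363 = 0  ⇒  m = 26² − 2·363 = -50
m = -50 < 0,  v_rel·d = 26 > 0  ⇒  outside

inside=no margin=-50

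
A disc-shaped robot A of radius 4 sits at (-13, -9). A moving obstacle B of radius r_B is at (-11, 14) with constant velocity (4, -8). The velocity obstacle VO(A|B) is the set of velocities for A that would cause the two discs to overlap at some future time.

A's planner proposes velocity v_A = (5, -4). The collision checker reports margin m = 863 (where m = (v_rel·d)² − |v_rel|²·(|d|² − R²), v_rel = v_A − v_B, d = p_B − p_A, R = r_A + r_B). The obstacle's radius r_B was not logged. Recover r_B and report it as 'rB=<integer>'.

m = 863
d = (2, 23);  v_rel = (1, 4),  |v_rel|² = 17
v_rel×d = (1)·(23) − (4)·(2) = 15
since m = R²·17 − 15²:  R² = (225 + 863) / 17 = 64
R = √64 = 8  ⇒  r_B = 8 − 4 = 4

rB=4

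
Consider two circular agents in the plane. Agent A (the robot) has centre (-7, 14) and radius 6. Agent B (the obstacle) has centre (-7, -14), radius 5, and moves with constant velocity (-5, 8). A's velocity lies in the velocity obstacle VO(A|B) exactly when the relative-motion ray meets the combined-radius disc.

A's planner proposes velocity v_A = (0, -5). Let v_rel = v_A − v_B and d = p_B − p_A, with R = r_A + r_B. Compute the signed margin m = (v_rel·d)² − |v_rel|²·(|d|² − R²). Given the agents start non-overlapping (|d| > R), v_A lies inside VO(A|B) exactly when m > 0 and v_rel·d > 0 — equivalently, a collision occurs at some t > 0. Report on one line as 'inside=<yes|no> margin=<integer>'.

d = (0, -28),  |d|² = 784;  R = 6+5 = 11,  c = 784−11² = 663
v_rel = (5, -13),  |v_rel|² = 194;  v_rel·d = (5)·(0) + (-13)·(-28) = 364
194·t² − 728·t + 663 = 0  ⇒  m = 364² − 194·663 = 3874
m = 3874 > 0,  v_rel·d = 364 > 0  ⇒  inside

inside=yes margin=3874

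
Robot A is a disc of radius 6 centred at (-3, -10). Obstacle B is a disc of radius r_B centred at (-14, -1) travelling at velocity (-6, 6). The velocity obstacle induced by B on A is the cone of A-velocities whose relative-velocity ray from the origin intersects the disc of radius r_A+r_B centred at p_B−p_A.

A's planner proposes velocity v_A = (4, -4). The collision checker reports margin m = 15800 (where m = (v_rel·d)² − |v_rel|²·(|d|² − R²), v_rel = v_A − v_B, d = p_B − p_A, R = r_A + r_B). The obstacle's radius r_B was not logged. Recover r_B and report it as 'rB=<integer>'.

m = 15800
d = (-11, 9);  v_rel = (10, -10),  |v_rel|² = 200
v_rel×d = (10)·(9) − (-10)·(-11) = -20
since m = R²·200 − (-20)²:  R² = (400 + 15800) / 200 = 81
R = √81 = 9  ⇒  r_B = 9 − 6 = 3

rB=3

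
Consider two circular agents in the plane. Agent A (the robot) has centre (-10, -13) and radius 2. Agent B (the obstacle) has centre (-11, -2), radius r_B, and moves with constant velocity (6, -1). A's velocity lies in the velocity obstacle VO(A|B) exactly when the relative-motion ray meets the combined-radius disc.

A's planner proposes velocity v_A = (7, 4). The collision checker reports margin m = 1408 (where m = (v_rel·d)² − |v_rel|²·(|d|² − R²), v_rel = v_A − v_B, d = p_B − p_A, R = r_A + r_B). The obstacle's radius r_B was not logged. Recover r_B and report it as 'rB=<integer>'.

m = 1408
d = (-1, 11);  v_rel = (1, 5),  |v_rel|² = 26
v_rel×d = (1)·(11) − (5)·(-1) = 16
since m = R²·26 − 16²:  R² = (256 + 1408) / 26 = 64
R = √64 = 8  ⇒  r_B = 8 − 2 = 6

rB=6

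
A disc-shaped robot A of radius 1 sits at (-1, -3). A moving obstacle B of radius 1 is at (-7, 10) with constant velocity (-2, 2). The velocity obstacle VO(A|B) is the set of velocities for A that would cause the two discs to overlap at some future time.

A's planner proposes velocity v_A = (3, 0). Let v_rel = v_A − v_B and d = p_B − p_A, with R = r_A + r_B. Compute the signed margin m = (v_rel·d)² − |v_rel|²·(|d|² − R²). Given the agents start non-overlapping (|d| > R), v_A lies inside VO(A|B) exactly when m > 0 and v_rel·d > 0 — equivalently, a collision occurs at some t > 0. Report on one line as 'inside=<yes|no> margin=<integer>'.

d = (-6, 13),  |d|² = 205;  R = 1+1 = 2,  c = 205−2² = 201
v_rel = (5, -2),  |v_rel|² = 29;  v_rel·d = (5)·(-6) + (-2)·(13) = -56
29·t² + 112·t + 201 = 0  ⇒  m = (-56)² − 29·201 = -2693
m = -2693 < 0,  v_rel·d = -56 < 0  ⇒  outside

inside=no margin=-2693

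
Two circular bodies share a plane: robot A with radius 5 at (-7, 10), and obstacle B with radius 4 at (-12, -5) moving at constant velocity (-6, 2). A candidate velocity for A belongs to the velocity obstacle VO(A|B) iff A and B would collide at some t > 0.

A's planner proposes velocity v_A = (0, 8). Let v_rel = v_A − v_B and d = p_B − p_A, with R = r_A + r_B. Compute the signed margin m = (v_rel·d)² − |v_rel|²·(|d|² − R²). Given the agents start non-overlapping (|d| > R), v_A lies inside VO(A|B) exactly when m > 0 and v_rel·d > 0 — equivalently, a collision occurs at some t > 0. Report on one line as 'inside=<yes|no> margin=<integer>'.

d = (-5, -15),  |d|² = 250;  R = 5+4 = 9,  c = 250−9² = 169
v_rel = (6, 6),  |v_rel|² = 72;  v_rel·d = (6)·(-5) + (6)·(-15) = -120
72·t² + 240·t + 169 = 0  ⇒  m = (-120)² − 72·169 = 2232
m = 2232 > 0,  v_rel·d = -120 < 0  ⇒  outside

inside=no margin=2232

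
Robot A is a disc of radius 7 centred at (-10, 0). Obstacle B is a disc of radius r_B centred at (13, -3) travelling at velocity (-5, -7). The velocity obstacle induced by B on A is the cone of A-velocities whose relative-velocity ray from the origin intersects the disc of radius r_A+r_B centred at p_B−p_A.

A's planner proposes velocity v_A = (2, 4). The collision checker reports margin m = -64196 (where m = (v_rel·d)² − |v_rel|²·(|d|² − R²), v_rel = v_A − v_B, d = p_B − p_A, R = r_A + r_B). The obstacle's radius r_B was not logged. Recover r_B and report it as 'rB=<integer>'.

m = -64196
d = (23, -3);  v_rel = (7, 11),  |v_rel|² = 170
v_rel×d = (7)·(-3) − (11)·(23) = -274
since m = R²·170 − (-274)²:  R² = (75076 + -64196) / 170 = 64
R = √64 = 8  ⇒  r_B = 8 − 7 = 1

rB=1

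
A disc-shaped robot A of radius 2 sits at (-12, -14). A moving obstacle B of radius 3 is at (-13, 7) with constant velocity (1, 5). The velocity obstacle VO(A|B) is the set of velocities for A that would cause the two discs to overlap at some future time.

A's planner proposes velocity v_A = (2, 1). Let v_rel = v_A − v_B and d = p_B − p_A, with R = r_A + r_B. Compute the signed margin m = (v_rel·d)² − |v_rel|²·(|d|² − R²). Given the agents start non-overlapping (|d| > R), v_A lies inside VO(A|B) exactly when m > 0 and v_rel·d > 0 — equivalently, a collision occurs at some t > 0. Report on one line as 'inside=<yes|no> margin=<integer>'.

d = (-1, 21),  |d|² = 442;  R = 2+3 = 5,  c = 442−5² = 417
v_rel = (1, -4),  |v_rel|² = 17;  v_rel·d = (1)·(-1) + (-4)·(21) = -85
17·t² + 170·t + 417 = 0  ⇒  m = (-85)² − 17·417 = 136
m = 136 > 0,  v_rel·d = -85 < 0  ⇒  outside

inside=no margin=136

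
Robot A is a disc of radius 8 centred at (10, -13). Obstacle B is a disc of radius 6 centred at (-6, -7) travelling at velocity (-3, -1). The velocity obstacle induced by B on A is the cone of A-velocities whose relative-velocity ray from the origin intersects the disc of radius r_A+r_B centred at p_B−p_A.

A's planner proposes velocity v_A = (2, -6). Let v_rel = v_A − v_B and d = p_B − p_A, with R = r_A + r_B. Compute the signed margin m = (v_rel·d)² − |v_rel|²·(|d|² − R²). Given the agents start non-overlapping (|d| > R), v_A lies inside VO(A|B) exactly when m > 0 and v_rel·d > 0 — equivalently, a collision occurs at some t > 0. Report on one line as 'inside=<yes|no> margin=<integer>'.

d = (-16, 6),  |d|² = 292;  R = 8+6 = 14,  c = 292−14² = 96
v_rel = (5, -5),  |v_rel|² = 50;  v_rel·d = (5)·(-16) + (-5)·(6) = -110
50·t² + 220·t + 96 = 0  ⇒  m = (-110)² − 50·96 = 7300
m = 7300 > 0,  v_rel·d = -110 < 0  ⇒  outside

inside=no margin=7300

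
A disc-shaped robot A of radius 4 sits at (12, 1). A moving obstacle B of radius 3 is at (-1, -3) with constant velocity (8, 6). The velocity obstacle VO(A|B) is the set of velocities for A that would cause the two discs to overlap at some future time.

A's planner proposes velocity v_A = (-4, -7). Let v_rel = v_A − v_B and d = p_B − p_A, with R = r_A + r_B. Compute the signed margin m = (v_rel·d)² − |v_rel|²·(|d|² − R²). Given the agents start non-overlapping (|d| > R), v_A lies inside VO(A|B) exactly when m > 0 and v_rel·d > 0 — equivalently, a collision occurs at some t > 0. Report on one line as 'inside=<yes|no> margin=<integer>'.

d = (-13, -4),  |d|² = 185;  R = 4+3 = 7,  c = 185−7² = 136
v_rel = (-12, -13),  |v_rel|² = 313;  v_rel·d = (-12)·(-13) + (-13)·(-4) = 208
313·t² − 416·t + 136 = 0  ⇒  m = 208² − 313·136 = 696
m = 696 > 0,  v_rel·d = 208 > 0  ⇒  inside

inside=yes margin=696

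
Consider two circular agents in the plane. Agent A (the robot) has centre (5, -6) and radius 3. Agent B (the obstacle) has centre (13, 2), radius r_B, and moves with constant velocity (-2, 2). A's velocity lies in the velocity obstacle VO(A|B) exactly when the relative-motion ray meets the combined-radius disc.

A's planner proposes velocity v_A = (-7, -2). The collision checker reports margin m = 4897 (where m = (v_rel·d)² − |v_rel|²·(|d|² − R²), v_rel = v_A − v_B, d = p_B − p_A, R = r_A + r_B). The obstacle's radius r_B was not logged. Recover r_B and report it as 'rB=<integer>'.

m = 4897
d = (8, 8);  v_rel = (-5, -4),  |v_rel|² = 41
v_rel×d = (-5)·(8) − (-4)·(8) = -8
since m = R²·41 − (-8)²:  R² = (64 + 4897) / 41 = 121
R = √121 = 11  ⇒  r_B = 11 − 3 = 8

rB=8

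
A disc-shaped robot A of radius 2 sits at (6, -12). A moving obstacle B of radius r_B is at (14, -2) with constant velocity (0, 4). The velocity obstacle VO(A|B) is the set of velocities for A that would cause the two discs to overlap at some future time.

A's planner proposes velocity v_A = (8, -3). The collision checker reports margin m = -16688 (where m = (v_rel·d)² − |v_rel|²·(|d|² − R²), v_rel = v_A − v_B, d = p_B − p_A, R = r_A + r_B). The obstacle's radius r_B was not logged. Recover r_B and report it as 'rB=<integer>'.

m = -16688
d = (8, 10);  v_rel = (8, -7),  |v_rel|² = 113
v_rel×d = (8)·(10) − (-7)·(8) = 136
since m = R²·113 − 136²:  R² = (18496 + -16688) / 113 = 16
R = √16 = 4  ⇒  r_B = 4 − 2 = 2

rB=2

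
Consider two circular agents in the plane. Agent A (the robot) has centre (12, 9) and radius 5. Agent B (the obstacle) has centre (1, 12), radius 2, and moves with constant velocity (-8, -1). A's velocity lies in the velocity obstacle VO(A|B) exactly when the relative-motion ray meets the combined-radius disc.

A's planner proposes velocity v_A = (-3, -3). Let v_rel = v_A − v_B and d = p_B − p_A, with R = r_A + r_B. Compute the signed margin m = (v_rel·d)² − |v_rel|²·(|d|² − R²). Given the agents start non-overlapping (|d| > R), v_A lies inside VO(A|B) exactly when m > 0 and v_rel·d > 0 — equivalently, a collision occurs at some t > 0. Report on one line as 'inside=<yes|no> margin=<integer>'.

d = (-11, 3),  |d|² = 130;  R = 5+2 = 7,  c = 130−7² = 81
v_rel = (5, -2),  |v_rel|² = 29;  v_rel·d = (5)·(-11) + (-2)·(3) = -61
29·t² + 122·t + 81 = 0  ⇒  m = (-61)² − 29·81 = 1372
m = 1372 > 0,  v_rel·d = -61 < 0  ⇒  outside

inside=no margin=1372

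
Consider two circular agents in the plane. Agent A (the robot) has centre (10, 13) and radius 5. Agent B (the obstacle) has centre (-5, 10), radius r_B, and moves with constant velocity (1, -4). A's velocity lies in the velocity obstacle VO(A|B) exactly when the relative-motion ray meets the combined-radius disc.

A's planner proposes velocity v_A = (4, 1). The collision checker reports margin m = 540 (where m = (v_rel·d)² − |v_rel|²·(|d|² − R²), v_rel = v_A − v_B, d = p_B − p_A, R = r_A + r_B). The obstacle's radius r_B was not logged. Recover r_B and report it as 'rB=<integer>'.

m = 540
d = (-15, -3);  v_rel = (3, 5),  |v_rel|² = 34
v_rel×d = (3)·(-3) − (5)·(-15) = 66
since m = R²·34 − 66²:  R² = (4356 + 540) / 34 = 144
R = √144 = 12  ⇒  r_B = 12 − 5 = 7

rB=7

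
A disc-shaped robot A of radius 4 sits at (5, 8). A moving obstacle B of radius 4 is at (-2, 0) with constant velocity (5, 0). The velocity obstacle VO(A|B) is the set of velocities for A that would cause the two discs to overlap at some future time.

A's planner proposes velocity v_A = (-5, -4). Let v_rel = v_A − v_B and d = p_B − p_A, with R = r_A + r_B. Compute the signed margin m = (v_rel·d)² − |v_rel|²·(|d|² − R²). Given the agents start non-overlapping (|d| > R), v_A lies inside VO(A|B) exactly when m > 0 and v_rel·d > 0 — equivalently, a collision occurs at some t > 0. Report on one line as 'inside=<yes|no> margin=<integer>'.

d = (-7, -8),  |d|² = 113;  R = 4+4 = 8,  c = 113−8² = 49
v_rel = (-10, -4),  |v_rel|² = 116;  v_rel·d = (-10)·(-7) + (-4)·(-8) = 102
116·t² − 204·t + 49 = 0  ⇒  m = 102² − 116·49 = 4720
m = 4720 > 0,  v_rel·d = 102 > 0  ⇒  inside

inside=yes margin=4720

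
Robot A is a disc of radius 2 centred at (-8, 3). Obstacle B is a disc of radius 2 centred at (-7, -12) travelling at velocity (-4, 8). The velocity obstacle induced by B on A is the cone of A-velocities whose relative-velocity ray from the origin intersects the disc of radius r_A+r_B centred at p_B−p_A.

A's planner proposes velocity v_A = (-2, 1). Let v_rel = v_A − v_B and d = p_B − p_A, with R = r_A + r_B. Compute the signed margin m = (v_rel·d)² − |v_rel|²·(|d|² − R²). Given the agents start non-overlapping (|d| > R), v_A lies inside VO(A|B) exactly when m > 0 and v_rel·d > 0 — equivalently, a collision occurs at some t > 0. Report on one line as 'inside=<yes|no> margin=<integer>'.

d = (1, -15),  |d|² = 226;  R = 2+2 = 4,  c = 226−4² = 210
v_rel = (2, -7),  |v_rel|² = 53;  v_rel·d = (2)·(1) + (-7)·(-15) = 107
53·t² − 214·t + 210 = 0  ⇒  m = 107² − 53·210 = 319
m = 319 > 0,  v_rel·d = 107 > 0  ⇒  inside

inside=yes margin=319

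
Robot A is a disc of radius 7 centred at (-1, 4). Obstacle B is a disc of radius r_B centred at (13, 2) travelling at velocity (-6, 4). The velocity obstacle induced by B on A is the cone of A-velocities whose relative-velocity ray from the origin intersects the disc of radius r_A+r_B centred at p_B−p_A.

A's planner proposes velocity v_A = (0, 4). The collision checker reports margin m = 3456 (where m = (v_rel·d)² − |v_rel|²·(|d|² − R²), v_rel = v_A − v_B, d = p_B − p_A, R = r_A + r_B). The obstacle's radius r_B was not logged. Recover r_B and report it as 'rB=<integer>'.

m = 3456
d = (14, -2);  v_rel = (6, 0),  |v_rel|² = 36
v_rel×d = (6)·(-2) − (0)·(14) = -12
since m = R²·36 − (-12)²:  R² = (144 + 3456) / 36 = 100
R = √100 = 10  ⇒  r_B = 10 − 7 = 3

rB=3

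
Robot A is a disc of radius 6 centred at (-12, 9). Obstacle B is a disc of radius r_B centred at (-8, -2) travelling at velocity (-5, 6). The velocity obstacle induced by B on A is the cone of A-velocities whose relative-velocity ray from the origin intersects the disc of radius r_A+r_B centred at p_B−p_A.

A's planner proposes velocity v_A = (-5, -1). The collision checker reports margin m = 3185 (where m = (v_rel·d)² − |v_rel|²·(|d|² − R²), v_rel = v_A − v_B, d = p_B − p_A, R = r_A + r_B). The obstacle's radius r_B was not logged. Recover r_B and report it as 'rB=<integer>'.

m = 3185
d = (4, -11);  v_rel = (0, -7),  |v_rel|² = 49
v_rel×d = (0)·(-11) − (-7)·(4) = 28
since m = R²·49 − 28²:  R² = (784 + 3185) / 49 = 81
R = √81 = 9  ⇒  r_B = 9 − 6 = 3

rB=3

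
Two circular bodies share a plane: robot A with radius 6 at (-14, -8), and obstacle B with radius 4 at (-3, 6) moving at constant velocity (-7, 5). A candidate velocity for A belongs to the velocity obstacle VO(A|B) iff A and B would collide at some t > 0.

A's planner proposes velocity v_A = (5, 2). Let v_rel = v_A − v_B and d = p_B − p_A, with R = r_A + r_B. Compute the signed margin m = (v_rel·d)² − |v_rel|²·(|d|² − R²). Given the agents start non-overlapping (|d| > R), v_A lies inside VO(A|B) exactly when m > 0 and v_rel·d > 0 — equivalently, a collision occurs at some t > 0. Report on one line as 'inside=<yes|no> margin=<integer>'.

d = (11, 14),  |d|² = 317;  R = 6+4 = 10,  c = 317−10² = 217
v_rel = (12, -3),  |v_rel|² = 153;  v_rel·d = (12)·(11) + (-3)·(14) = 90
153·t² − 180·t + 217 = 0  ⇒  m = 90² − 153·217 = -25101
m = -25101 < 0,  v_rel·d = 90 > 0  ⇒  outside

inside=no margin=-25101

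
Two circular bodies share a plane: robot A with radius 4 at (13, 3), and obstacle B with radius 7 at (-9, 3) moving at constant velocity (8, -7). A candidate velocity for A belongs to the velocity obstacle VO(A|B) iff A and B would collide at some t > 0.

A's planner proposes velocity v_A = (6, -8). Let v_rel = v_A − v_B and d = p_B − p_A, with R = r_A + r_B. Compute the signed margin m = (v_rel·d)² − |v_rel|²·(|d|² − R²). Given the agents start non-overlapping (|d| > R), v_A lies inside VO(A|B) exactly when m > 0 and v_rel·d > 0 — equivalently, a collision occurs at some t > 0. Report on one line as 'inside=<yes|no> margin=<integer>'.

d = (-22, 0),  |d|² = 484;  R = 4+7 = 11,  c = 484−11² = 363
v_rel = (-2, -1),  |v_rel|² = 5;  v_rel·d = (-2)·(-22) + (-1)·(0) = 44
5·t² − 88·t + 363 = 0  ⇒  m = 44² − 5·363 = 121
m = 121 > 0,  v_rel·d = 44 > 0  ⇒  inside

inside=yes margin=121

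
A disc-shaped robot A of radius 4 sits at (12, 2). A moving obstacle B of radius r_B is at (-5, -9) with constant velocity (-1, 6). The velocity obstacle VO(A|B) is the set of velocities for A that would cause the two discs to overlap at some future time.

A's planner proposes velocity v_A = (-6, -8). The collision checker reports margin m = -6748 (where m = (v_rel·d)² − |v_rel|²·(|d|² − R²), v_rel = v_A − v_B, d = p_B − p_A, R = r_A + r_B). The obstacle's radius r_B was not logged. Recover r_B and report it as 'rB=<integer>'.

m = -6748
d = (-17, -11);  v_rel = (-5, -14),  |v_rel|² = 221
v_rel×d = (-5)·(-11) − (-14)·(-17) = -183
since m = R²·221 − (-183)²:  R² = (33489 + -6748) / 221 = 121
R = √121 = 11  ⇒  r_B = 11 − 4 = 7

rB=7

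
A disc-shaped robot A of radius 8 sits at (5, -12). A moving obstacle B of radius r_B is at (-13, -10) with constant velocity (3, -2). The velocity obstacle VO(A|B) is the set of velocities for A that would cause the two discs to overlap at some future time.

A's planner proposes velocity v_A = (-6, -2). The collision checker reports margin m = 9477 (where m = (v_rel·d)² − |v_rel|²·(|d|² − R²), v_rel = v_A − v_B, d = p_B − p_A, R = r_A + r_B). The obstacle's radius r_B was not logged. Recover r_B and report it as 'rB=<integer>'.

m = 9477
d = (-18, 2);  v_rel = (-9, 0),  |v_rel|² = 81
v_rel×d = (-9)·(2) − (0)·(-18) = -18
since m = R²·81 − (-18)²:  R² = (324 + 9477) / 81 = 121
R = √121 = 11  ⇒  r_B = 11 − 8 = 3

rB=3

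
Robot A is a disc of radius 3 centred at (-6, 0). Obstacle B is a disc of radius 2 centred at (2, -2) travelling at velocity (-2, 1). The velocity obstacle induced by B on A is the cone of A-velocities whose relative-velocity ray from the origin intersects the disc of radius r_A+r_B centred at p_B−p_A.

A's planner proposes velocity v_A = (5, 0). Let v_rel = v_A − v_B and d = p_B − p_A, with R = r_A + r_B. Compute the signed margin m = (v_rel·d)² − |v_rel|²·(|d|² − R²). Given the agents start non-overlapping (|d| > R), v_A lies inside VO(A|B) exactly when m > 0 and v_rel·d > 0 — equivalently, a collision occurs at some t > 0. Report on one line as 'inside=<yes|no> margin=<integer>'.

d = (8, -2),  |d|² = 68;  R = 3+2 = 5,  c = 68−5² = 43
v_rel = (7, -1),  |v_rel|² = 50;  v_rel·d = (7)·(8) + (-1)·(-2) = 58
50·t² − 116·t + 43 = 0  ⇒  m = 58² − 50·43 = 1214
m = 1214 > 0,  v_rel·d = 58 > 0  ⇒  inside

inside=yes margin=1214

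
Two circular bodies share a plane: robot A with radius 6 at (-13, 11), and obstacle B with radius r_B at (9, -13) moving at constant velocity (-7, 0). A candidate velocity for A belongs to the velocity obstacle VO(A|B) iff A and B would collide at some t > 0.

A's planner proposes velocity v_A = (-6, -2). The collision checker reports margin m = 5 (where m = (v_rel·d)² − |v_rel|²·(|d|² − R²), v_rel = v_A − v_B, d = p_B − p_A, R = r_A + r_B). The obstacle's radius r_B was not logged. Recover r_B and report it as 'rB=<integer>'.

m = 5
d = (22, -24);  v_rel = (1, -2),  |v_rel|² = 5
v_rel×d = (1)·(-24) − (-2)·(22) = 20
since m = R²·5 − 20²:  R² = (400 + 5) / 5 = 81
R = √81 = 9  ⇒  r_B = 9 − 6 = 3

rB=3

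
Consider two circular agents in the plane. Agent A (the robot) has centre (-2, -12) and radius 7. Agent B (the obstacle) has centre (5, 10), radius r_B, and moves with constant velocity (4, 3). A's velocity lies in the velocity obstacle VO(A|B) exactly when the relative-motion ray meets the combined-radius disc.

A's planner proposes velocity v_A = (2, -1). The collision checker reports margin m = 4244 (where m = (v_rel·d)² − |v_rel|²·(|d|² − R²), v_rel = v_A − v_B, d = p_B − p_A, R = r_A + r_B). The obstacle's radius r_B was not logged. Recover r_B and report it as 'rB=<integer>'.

m = 4244
d = (7, 22);  v_rel = (-2, -4),  |v_rel|² = 20
v_rel×d = (-2)·(22) − (-4)·(7) = -16
since m = R²·20 − (-16)²:  R² = (256 + 4244) / 20 = 225
R = √225 = 15  ⇒  r_B = 15 − 7 = 8

rB=8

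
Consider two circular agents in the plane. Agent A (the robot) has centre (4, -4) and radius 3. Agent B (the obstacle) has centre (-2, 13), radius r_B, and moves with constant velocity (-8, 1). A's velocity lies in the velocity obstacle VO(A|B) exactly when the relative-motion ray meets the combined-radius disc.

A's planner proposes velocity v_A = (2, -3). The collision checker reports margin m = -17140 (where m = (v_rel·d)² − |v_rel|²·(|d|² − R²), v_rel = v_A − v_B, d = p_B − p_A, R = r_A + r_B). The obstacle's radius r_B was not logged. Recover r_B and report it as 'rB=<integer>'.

m = -17140
d = (-6, 17);  v_rel = (10, -4),  |v_rel|² = 116
v_rel×d = (10)·(17) − (-4)·(-6) = 146
since m = R²·116 − 146²:  R² = (21316 + -17140) / 116 = 36
R = √36 = 6  ⇒  r_B = 6 − 3 = 3

rB=3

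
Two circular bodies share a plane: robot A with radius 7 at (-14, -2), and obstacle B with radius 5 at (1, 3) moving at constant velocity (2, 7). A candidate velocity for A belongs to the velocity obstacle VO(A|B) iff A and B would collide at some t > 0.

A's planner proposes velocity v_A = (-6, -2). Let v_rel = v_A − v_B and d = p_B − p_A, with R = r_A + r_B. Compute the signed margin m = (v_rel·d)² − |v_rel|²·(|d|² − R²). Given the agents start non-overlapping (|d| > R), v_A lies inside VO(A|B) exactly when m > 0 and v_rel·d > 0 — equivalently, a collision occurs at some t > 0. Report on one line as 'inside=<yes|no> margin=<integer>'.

d = (15, 5),  |d|² = 250;  R = 7+5 = 12,  c = 250−12² = 106
v_rel = (-8, -9),  |v_rel|² = 145;  v_rel·d = (-8)·(15) + (-9)·(5) = -165
145·t² + 330·t + 106 = 0  ⇒  m = (-165)² − 145·106 = 11855
m = 11855 > 0,  v_rel·d = -165 < 0  ⇒  outside

inside=no margin=11855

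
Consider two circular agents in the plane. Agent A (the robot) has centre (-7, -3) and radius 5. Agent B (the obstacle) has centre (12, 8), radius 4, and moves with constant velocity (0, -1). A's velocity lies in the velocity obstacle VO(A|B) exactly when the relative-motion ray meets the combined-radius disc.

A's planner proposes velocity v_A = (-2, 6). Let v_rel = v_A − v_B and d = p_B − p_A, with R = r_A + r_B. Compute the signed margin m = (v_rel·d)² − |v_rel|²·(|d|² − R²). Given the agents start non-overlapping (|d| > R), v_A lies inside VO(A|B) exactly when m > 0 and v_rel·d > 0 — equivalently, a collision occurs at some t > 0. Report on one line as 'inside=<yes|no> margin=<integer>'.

d = (19, 11),  |d|² = 482;  R = 5+4 = 9,  c = 482−9² = 401
v_rel = (-2, 7),  |v_rel|² = 53;  v_rel·d = (-2)·(19) + (7)·(11) = 39
53·t² − 78·t + 401 = 0  ⇒  m = 39² − 53·401 = -19732
m = -19732 < 0,  v_rel·d = 39 > 0  ⇒  outside

inside=no margin=-19732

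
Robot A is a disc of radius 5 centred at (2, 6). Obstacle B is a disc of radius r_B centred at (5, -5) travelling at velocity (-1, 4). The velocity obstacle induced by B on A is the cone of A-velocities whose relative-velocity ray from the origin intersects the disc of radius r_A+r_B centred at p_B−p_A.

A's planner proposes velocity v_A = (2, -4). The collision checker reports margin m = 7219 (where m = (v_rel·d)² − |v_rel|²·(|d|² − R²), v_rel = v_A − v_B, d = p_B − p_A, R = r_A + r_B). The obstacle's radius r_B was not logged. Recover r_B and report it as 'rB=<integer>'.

m = 7219
d = (3, -11);  v_rel = (3, -8),  |v_rel|² = 73
v_rel×d = (3)·(-11) − (-8)·(3) = -9
since m = R²·73 − (-9)²:  R² = (81 + 7219) / 73 = 100
R = √100 = 10  ⇒  r_B = 10 − 5 = 5

rB=5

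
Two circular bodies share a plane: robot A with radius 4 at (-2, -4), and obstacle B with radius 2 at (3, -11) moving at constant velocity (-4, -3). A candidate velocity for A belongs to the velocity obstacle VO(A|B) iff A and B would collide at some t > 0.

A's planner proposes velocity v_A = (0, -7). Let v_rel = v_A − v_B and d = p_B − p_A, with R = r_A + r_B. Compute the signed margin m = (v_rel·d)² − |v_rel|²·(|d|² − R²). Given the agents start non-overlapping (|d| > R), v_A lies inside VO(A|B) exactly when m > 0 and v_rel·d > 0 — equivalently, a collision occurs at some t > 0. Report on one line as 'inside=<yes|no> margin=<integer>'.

d = (5, -7),  |d|² = 74;  R = 4+2 = 6,  c = 74−6² = 38
v_rel = (4, -4),  |v_rel|² = 32;  v_rel·d = (4)·(5) + (-4)·(-7) = 48
32·t² − 96·t + 38 = 0  ⇒  m = 48² − 32·38 = 1088
m = 1088 > 0,  v_rel·d = 48 > 0  ⇒  inside

inside=yes margin=1088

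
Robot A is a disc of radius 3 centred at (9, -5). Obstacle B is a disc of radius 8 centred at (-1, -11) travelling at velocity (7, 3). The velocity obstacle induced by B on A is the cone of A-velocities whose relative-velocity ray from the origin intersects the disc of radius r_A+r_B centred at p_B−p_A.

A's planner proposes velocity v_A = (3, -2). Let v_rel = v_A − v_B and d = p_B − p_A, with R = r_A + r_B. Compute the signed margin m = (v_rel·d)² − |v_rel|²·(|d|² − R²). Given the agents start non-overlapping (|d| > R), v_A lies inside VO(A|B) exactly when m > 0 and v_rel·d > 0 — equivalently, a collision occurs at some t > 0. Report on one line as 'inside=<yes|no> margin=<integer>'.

d = (-10, -6),  |d|² = 136;  R = 3+8 = 11,  c = 136−11² = 15
v_rel = (-4, -5),  |v_rel|² = 41;  v_rel·d = (-4)·(-10) + (-5)·(-6) = 70
41·t² − 140·t + 15 = 0  ⇒  m = 70² − 41·15 = 4285
m = 4285 > 0,  v_rel·d = 70 > 0  ⇒  inside

inside=yes margin=4285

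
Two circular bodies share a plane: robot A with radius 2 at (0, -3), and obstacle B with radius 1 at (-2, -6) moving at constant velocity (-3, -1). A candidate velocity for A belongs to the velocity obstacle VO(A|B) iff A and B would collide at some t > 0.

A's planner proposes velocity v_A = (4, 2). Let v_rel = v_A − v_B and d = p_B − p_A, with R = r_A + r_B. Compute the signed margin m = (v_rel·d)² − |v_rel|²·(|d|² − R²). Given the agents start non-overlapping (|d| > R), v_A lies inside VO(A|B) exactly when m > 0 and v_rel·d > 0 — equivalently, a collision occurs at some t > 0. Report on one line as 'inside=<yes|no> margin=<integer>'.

d = (-2, -3),  |d|² = 13;  R = 2+1 = 3,  c = 13−3² = 4
v_rel = (7, 3),  |v_rel|² = 58;  v_rel·d = (7)·(-2) + (3)·(-3) = -23
58·t² + 46·t + 4 = 0  ⇒  m = (-23)² − 58·4 = 297
m = 297 > 0,  v_rel·d = -23 < 0  ⇒  outside

inside=no margin=297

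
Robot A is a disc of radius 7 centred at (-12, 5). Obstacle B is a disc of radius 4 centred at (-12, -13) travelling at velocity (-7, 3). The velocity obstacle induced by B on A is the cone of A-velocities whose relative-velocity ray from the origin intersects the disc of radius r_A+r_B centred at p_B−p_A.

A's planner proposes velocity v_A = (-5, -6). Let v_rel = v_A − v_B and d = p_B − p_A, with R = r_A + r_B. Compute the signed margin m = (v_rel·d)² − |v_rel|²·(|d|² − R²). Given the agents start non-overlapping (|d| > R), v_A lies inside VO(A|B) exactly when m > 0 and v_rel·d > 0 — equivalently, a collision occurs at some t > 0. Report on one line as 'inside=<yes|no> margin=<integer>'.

d = (0, -18),  |d|² = 324;  R = 7+4 = 11,  c = 324−11² = 203
v_rel = (2, -9),  |v_rel|² = 85;  v_rel·d = (2)·(0) + (-9)·(-18) = 162
85·t² − 324·t + 203 = 0  ⇒  m = 162² − 85·203 = 8989
m = 8989 > 0,  v_rel·d = 162 > 0  ⇒  inside

inside=yes margin=8989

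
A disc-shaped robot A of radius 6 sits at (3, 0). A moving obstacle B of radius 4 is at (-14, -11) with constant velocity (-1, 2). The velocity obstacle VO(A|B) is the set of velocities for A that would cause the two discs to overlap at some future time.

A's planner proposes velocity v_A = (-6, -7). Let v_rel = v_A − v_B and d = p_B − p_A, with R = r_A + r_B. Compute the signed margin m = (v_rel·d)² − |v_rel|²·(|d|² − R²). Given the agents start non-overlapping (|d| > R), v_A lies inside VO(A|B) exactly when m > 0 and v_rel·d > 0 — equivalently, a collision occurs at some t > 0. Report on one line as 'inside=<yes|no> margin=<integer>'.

d = (-17, -11),  |d|² = 410;  R = 6+4 = 10,  c = 410−10² = 310
v_rel = (-5, -9),  |v_rel|² = 106;  v_rel·d = (-5)·(-17) + (-9)·(-11) = 184
106·t² − 368·t + 310 = 0  ⇒  m = 184² − 106·310 = 996
m = 996 > 0,  v_rel·d = 184 > 0  ⇒  inside

inside=yes margin=996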